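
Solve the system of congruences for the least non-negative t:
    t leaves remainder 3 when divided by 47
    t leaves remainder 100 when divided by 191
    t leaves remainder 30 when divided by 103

125587

The moduli are pairwise coprime; N = 47·191·103 = 924631.
N/47 = 19673; 19673 ≡ 27 (mod 47); 27·7 ≡ 1, so inverse 7.
N/191 = 4841; 4841 ≡ 66 (mod 191); 66·55 ≡ 1, so inverse 55.
N/103 = 8977; 8977 ≡ 16 (mod 103); 16·58 ≡ 1, so inverse 58.
t ≡ 3·19673·7 + 100·4841·55 + 30·8977·58 = 42658613.
42658613 mod 924631 = 125587.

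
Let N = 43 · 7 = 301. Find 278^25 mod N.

Mod 43: 278 ≡ 20; 20^25 ≡ 3 (mod 43).
Mod 7: 278 ≡ 5; by Fermat, exponent reduces to 25 mod 6 = 1; 5^1 ≡ 5 (mod 7).
Combine by CRT: x ≡ 3 (mod 43), x ≡ 5 (mod 7) ⇒ x ≡ 89 (mod 301).

89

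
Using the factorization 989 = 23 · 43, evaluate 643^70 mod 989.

Mod 23: 643 ≡ 22; by Fermat, exponent reduces to 70 mod 22 = 4; 22^4 ≡ 1 (mod 23).
Mod 43: 643 ≡ 41; by Fermat, exponent reduces to 70 mod 42 = 28; 41^28 ≡ 1 (mod 43).
Combine by CRT: x ≡ 1 (mod 23), x ≡ 1 (mod 43) ⇒ x ≡ 1 (mod 989).

1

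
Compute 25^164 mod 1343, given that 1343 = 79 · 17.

Mod 79: 25 ≡ 25; by Fermat, exponent reduces to 164 mod 78 = 8; 25^8 ≡ 31 (mod 79).
Mod 17: 25 ≡ 8; by Fermat, exponent reduces to 164 mod 16 = 4; 8^4 ≡ 16 (mod 17).
Combine by CRT: x ≡ 31 (mod 79), x ≡ 16 (mod 17) ⇒ x ≡ 900 (mod 1343).

900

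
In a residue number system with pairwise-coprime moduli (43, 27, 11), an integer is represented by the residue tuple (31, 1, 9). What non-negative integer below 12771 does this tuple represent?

9964

Combine the congruences pairwise.
From x ≡ 31 (mod 43) write x = 31 + 43t. Substituting into x ≡ 1 (mod 27) gives 43t ≡ 24 (mod 27), and since 16⁻¹ ≡ 22 (mod 27), t ≡ 15. Hence x ≡ 31 + 43·15 = 676 (mod 1161).
From x ≡ 676 (mod 1161) write x = 676 + 1161t. Substituting into x ≡ 9 (mod 11) gives 1161t ≡ 4 (mod 11), and since 6⁻¹ ≡ 2 (mod 11), t ≡ 8. Hence x ≡ 676 + 1161·8 = 9964 (mod 12771).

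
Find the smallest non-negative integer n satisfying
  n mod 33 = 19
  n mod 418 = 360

778

gcd(33, 418) = 11 and 11 | (360 − 19), so the pair is consistent; merging gives n ≡ 778 (mod 1254), where 1254 = lcm(33, 418).
The solution is unique modulo lcm(33, 418) = 1254.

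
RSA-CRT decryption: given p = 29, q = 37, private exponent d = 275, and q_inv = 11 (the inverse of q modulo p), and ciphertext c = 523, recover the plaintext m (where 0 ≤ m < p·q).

871

d_p = d mod (p−1) = 275 mod 28 = 23; d_q = d mod (q−1) = 23.
m₁ = c^(d_p) mod p: c ≡ 1 (mod 29), and 1^23 mod 29 = 1.
m₂ = c^(d_q) mod q: c ≡ 5 (mod 37), and 5^23 mod 37 = 20.
h = q_inv·(m₁ − m₂) mod p = 11·(1 − 20) mod 29 = 23.
m = m₂ + h·q = 20 + 23·37 = 871.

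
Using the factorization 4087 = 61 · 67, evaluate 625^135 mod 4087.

Mod 61: 625 ≡ 15; by Fermat, exponent reduces to 135 mod 60 = 15; 15^15 ≡ 1 (mod 61).
Mod 67: 625 ≡ 22; by Fermat, exponent reduces to 135 mod 66 = 3; 22^3 ≡ 62 (mod 67).
Combine by CRT: x ≡ 1 (mod 61), x ≡ 62 (mod 67) ⇒ x ≡ 62 (mod 4087).

62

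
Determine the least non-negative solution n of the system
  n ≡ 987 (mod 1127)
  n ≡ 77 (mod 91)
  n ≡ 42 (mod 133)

gcd(1127, 91) = 7 and 7 | (77 − 987), so the pair is consistent; merging gives n ≡ 987 (mod 14651), where 14651 = lcm(1127, 91).
gcd(14651, 133) = 7 and 7 | (42 − 987), so the pair is consistent; merging gives n ≡ 176799 (mod 278369), where 278369 = lcm(14651, 133).
The solution is unique modulo lcm(1127, 91, 133) = 278369.

176799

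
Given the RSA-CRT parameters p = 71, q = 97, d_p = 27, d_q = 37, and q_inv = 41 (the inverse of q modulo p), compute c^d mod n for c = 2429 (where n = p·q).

4846

m₁ = c^(d_p) mod p: c ≡ 15 (mod 71), and 15^27 mod 71 = 18.
m₂ = c^(d_q) mod q: c ≡ 4 (mod 97), and 4^37 mod 97 = 93.
h = q_inv·(m₁ − m₂) mod p = 41·(18 − 93) mod 71 = 49.
m = m₂ + h·q = 93 + 49·97 = 4846.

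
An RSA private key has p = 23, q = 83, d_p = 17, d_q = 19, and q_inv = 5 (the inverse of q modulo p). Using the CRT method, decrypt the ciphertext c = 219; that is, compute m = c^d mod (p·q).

m₁ = c^(d_p) mod p: c ≡ 12 (mod 23), and 12^17 mod 23 = 9.
m₂ = c^(d_q) mod q: c ≡ 53 (mod 83), and 53^19 mod 83 = 50.
h = q_inv·(m₁ − m₂) mod p = 5·(9 − 50) mod 23 = 2.
m = m₂ + h·q = 50 + 2·83 = 216.

216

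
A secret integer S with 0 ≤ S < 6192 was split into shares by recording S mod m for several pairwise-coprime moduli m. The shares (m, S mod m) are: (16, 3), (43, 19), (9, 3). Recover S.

3459

From S ≡ 3 (mod 16) write S = 3 + 16t. Substituting into S ≡ 19 (mod 43) gives 16t ≡ 16 (mod 43), and since 16⁻¹ ≡ 35 (mod 43), t ≡ 1. Hence S ≡ 3 + 16·1 = 19 (mod 688).
From S ≡ 19 (mod 688) write S = 19 + 688t. Substituting into S ≡ 3 (mod 9) gives 688t ≡ 2 (mod 9), and since 4⁻¹ ≡ 7 (mod 9), t ≡ 5. Hence S ≡ 19 + 688·5 = 3459 (mod 6192).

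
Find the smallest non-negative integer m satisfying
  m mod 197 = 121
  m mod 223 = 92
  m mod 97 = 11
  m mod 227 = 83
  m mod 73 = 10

41418419175

Combine the congruences pairwise.
From m ≡ 121 (mod 197) write m = 121 + 197t. Substituting into m ≡ 92 (mod 223) gives 197t ≡ 194 (mod 223), and since 197⁻¹ ≡ 60 (mod 223), t ≡ 44. Hence m ≡ 121 + 197·44 = 8789 (mod 43931).
From m ≡ 8789 (mod 43931) write m = 8789 + 43931t. Substituting into m ≡ 11 (mod 97) gives 43931t ≡ 49 (mod 97), and since 87⁻¹ ≡ 29 (mod 97), t ≡ 63. Hence m ≡ 8789 + 43931·63 = 2776442 (mod 4261307).
From m ≡ 2776442 (mod 4261307) write m = 2776442 + 4261307t. Substituting into m ≡ 83 (mod 227) gives 4261307t ≡ 78 (mod 227), and since 63⁻¹ ≡ 209 (mod 227), t ≡ 185. Hence m ≡ 2776442 + 4261307·185 = 791118237 (mod 967316689).
From m ≡ 791118237 (mod 967316689) write m = 791118237 + 967316689t. Substituting into m ≡ 10 (mod 73) gives 967316689t ≡ 1 (mod 73), and since 40⁻¹ ≡ 42 (mod 73), t ≡ 42. Hence m ≡ 791118237 + 967316689·42 = 41418419175 (mod 70614118297).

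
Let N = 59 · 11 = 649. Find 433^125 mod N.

100

Mod 59: 433 ≡ 20; by Fermat, exponent reduces to 125 mod 58 = 9; 20^9 ≡ 41 (mod 59).
Mod 11: 433 ≡ 4; by Fermat, exponent reduces to 125 mod 10 = 5; 4^5 ≡ 1 (mod 11).
Combine by CRT: x ≡ 41 (mod 59), x ≡ 1 (mod 11) ⇒ x ≡ 100 (mod 649).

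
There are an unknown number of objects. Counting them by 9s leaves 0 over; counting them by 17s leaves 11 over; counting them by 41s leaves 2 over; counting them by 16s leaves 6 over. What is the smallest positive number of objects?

73638

The moduli are pairwise coprime; M = 9·17·41·16 = 100368.
M/9 = 11152; 11152 ≡ 1 (mod 9), inverse 1.
M/17 = 5904; 5904 ≡ 5 (mod 17); 5·7 ≡ 1, so inverse 7.
M/41 = 2448; 2448 ≡ 29 (mod 41); 29·17 ≡ 1, so inverse 17.
M/16 = 6273; 6273 ≡ 1 (mod 16), inverse 1.
N ≡ 0·11152·1 + 11·5904·7 + 2·2448·17 + 6·6273·1 = 575478.
575478 mod 100368 = 73638.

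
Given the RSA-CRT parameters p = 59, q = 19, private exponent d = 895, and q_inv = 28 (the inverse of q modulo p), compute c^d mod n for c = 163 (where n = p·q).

d_p = d mod (p−1) = 895 mod 58 = 25; d_q = d mod (q−1) = 13.
m₁ = c^(d_p) mod p: c ≡ 45 (mod 59), and 45^25 mod 59 = 17.
m₂ = c^(d_q) mod q: c ≡ 11 (mod 19), and 11^13 mod 19 = 11.
h = q_inv·(m₁ − m₂) mod p = 28·(17 − 11) mod 59 = 50.
m = m₂ + h·q = 11 + 50·19 = 961.

961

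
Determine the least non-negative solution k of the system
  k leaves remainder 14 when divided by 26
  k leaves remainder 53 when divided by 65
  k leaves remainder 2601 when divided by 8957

gcd(26, 65) = 13 and 13 | (53 − 14), so the pair is consistent; merging gives k ≡ 118 (mod 130), where 130 = lcm(26, 65).
gcd(130, 8957) = 13 and 13 | (2601 − 118), so the pair is consistent; merging gives k ≡ 11558 (mod 89570), where 89570 = lcm(130, 8957).
The solution is unique modulo lcm(26, 65, 8957) = 89570.

11558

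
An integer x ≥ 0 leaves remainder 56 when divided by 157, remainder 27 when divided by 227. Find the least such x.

11831

Combine the congruences pairwise.
From x ≡ 56 (mod 157) write x = 56 + 157t. Substituting into x ≡ 27 (mod 227) gives 157t ≡ 198 (mod 227), and since 157⁻¹ ≡ 107 (mod 227), t ≡ 75. Hence x ≡ 56 + 157·75 = 11831 (mod 35639).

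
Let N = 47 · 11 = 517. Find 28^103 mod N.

Mod 47: 28 ≡ 28; by Fermat, exponent reduces to 103 mod 46 = 11; 28^11 ≡ 18 (mod 47).
Mod 11: 28 ≡ 6; by Fermat, exponent reduces to 103 mod 10 = 3; 6^3 ≡ 7 (mod 11).
Combine by CRT: x ≡ 18 (mod 47), x ≡ 7 (mod 11) ⇒ x ≡ 18 (mod 517).

18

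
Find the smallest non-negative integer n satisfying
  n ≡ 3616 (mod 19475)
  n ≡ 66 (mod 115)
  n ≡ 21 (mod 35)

gcd(19475, 115) = 5 and 5 | (66 − 3616), so the pair is consistent; merging gives n ≡ 178891 (mod 447925), where 447925 = lcm(19475, 115).
gcd(447925, 35) = 5 and 5 | (21 − 178891), so the pair is consistent; merging gives n ≡ 1970591 (mod 3135475), where 3135475 = lcm(447925, 35).
The solution is unique modulo lcm(19475, 115, 35) = 3135475.

1970591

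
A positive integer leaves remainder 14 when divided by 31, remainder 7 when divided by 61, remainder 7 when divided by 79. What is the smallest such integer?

Combine the congruences pairwise.
From N ≡ 14 (mod 31) write N = 14 + 31t. Substituting into N ≡ 7 (mod 61) gives 31t ≡ 54 (mod 61), and since 31⁻¹ ≡ 2 (mod 61), t ≡ 47. Hence N ≡ 14 + 31·47 = 1471 (mod 1891).
From N ≡ 1471 (mod 1891) write N = 1471 + 1891t. Substituting into N ≡ 7 (mod 79) gives 1891t ≡ 37 (mod 79), and since 74⁻¹ ≡ 63 (mod 79), t ≡ 40. Hence N ≡ 1471 + 1891·40 = 77111 (mod 149389).

77111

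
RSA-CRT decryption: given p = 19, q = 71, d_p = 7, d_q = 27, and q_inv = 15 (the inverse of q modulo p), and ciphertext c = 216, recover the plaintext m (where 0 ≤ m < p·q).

m₁ = c^(d_p) mod p: c ≡ 7 (mod 19), and 7^7 mod 19 = 7.
m₂ = c^(d_q) mod q: c ≡ 3 (mod 71), and 3^27 mod 71 = 49.
h = q_inv·(m₁ − m₂) mod p = 15·(7 − 49) mod 19 = 16.
m = m₂ + h·q = 49 + 16·71 = 1185.

1185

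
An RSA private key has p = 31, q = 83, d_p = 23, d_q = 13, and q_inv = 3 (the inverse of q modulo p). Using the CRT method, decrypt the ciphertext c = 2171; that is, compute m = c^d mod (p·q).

m₁ = c^(d_p) mod p: c ≡ 1 (mod 31), and 1^23 mod 31 = 1.
m₂ = c^(d_q) mod q: c ≡ 13 (mod 83), and 13^13 mod 83 = 15.
h = q_inv·(m₁ − m₂) mod p = 3·(1 − 15) mod 31 = 20.
m = m₂ + h·q = 15 + 20·83 = 1675.

1675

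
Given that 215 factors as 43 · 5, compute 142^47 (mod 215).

203

Mod 43: 142 ≡ 13; by Fermat, exponent reduces to 47 mod 42 = 5; 13^5 ≡ 31 (mod 43).
Mod 5: 142 ≡ 2; by Fermat, exponent reduces to 47 mod 4 = 3; 2^3 ≡ 3 (mod 5).
Combine by CRT: x ≡ 31 (mod 43), x ≡ 3 (mod 5) ⇒ x ≡ 203 (mod 215).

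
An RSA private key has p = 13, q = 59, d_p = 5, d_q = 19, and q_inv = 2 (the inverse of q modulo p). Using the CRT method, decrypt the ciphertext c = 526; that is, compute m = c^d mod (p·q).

m₁ = c^(d_p) mod p: c ≡ 6 (mod 13), and 6^5 mod 13 = 2.
m₂ = c^(d_q) mod q: c ≡ 54 (mod 59), and 54^19 mod 59 = 44.
h = q_inv·(m₁ − m₂) mod p = 2·(2 − 44) mod 13 = 7.
m = m₂ + h·q = 44 + 7·59 = 457.

457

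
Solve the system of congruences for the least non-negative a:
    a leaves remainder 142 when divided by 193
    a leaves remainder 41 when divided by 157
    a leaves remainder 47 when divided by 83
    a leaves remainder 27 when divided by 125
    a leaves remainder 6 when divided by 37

Combine the congruences pairwise.
From a ≡ 142 (mod 193) write a = 142 + 193t. Substituting into a ≡ 41 (mod 157) gives 193t ≡ 56 (mod 157), and since 36⁻¹ ≡ 48 (mod 157), t ≡ 19. Hence a ≡ 142 + 193·19 = 3809 (mod 30301).
From a ≡ 3809 (mod 30301) write a = 3809 + 30301t. Substituting into a ≡ 47 (mod 83) gives 30301t ≡ 56 (mod 83), and since 6⁻¹ ≡ 14 (mod 83), t ≡ 37. Hence a ≡ 3809 + 30301·37 = 1124946 (mod 2514983).
From a ≡ 1124946 (mod 2514983) write a = 1124946 + 2514983t. Substituting into a ≡ 27 (mod 125) gives 2514983t ≡ 81 (mod 125), and since 108⁻¹ ≡ 22 (mod 125), t ≡ 32. Hence a ≡ 1124946 + 2514983·32 = 81604402 (mod 314372875).
From a ≡ 81604402 (mod 314372875) write a = 81604402 + 314372875t. Substituting into a ≡ 6 (mod 37) gives 314372875t ≡ 29 (mod 37), and since 7⁻¹ ≡ 16 (mod 37), t ≡ 20. Hence a ≡ 81604402 + 314372875·20 = 6369061902 (mod 11631796375).

6369061902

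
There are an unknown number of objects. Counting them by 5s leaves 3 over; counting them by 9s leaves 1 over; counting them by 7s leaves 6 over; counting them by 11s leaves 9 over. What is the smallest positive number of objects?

2638

The moduli are pairwise coprime; M = 5·9·7·11 = 3465.
M/5 = 693; 693 ≡ 3 (mod 5); 3·2 ≡ 1, so inverse 2.
M/9 = 385; 385 ≡ 7 (mod 9); 7·4 ≡ 1, so inverse 4.
M/7 = 495; 495 ≡ 5 (mod 7); 5·3 ≡ 1, so inverse 3.
M/11 = 315; 315 ≡ 7 (mod 11); 7·8 ≡ 1, so inverse 8.
N ≡ 3·693·2 + 1·385·4 + 6·495·3 + 9·315·8 = 37288.
37288 mod 3465 = 2638.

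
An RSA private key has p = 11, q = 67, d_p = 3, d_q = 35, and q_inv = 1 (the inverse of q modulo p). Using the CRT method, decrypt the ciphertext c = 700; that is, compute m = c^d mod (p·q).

574

m₁ = c^(d_p) mod p: c ≡ 7 (mod 11), and 7^3 mod 11 = 2.
m₂ = c^(d_q) mod q: c ≡ 30 (mod 67), and 30^35 mod 67 = 38.
h = q_inv·(m₁ − m₂) mod p = 1·(2 − 38) mod 11 = 8.
m = m₂ + h·q = 38 + 8·67 = 574.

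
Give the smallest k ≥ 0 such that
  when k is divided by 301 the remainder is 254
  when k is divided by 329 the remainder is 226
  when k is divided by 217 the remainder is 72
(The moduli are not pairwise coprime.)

57143

gcd(301, 329) = 7 and 7 | (226 − 254), so the pair is consistent; merging gives k ≡ 555 (mod 14147), where 14147 = lcm(301, 329).
gcd(14147, 217) = 7 and 7 | (72 − 555), so the pair is consistent; merging gives k ≡ 57143 (mod 438557), where 438557 = lcm(14147, 217).
The solution is unique modulo lcm(301, 329, 217) = 438557.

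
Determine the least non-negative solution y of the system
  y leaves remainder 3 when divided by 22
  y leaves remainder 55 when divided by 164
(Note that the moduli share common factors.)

gcd(22, 164) = 2 and 2 | (55 − 3), so the pair is consistent; merging gives y ≡ 1367 (mod 1804), where 1804 = lcm(22, 164).
The solution is unique modulo lcm(22, 164) = 1804.

1367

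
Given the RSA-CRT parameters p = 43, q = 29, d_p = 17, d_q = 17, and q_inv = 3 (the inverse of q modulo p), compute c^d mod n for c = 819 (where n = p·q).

m₁ = c^(d_p) mod p: c ≡ 2 (mod 43), and 2^17 mod 43 = 8.
m₂ = c^(d_q) mod q: c ≡ 7 (mod 29), and 7^17 mod 29 = 24.
h = q_inv·(m₁ − m₂) mod p = 3·(8 − 24) mod 43 = 38.
m = m₂ + h·q = 24 + 38·29 = 1126.

1126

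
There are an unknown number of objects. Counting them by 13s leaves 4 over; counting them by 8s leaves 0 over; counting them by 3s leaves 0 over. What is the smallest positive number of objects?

264

The moduli are pairwise coprime; M = 13·8·3 = 312.
M/13 = 24; 24 ≡ 11 (mod 13); 11·6 ≡ 1, so inverse 6.
M/8 = 39; 39 ≡ 7 (mod 8); 7·7 ≡ 1, so inverse 7.
M/3 = 104; 104 ≡ 2 (mod 3); 2·2 ≡ 1, so inverse 2.
N ≡ 4·24·6 + 0·39·7 + 0·104·2 = 576.
576 mod 312 = 264.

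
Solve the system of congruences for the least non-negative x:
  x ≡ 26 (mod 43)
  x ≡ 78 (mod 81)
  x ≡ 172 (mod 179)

464856

The moduli are pairwise coprime; N = 43·81·179 = 623457.
N/43 = 14499; 14499 ≡ 8 (mod 43); 8·27 ≡ 1, so inverse 27.
N/81 = 7697; 7697 ≡ 2 (mod 81); 2·41 ≡ 1, so inverse 41.
N/179 = 3483; 3483 ≡ 82 (mod 179); 82·155 ≡ 1, so inverse 155.
x ≡ 26·14499·27 + 78·7697·41 + 172·3483·155 = 127650084.
127650084 mod 623457 = 464856.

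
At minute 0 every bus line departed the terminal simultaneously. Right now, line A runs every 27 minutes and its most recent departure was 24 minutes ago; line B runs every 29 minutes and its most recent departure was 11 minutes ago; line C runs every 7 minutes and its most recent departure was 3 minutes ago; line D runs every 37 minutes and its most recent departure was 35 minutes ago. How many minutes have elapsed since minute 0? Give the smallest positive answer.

The moduli are pairwise coprime; N = 27·29·7·37 = 202797.
N/27 = 7511; 7511 ≡ 5 (mod 27); 5·11 ≡ 1, so inverse 11.
N/29 = 6993; 6993 ≡ 4 (mod 29); 4·22 ≡ 1, so inverse 22.
N/7 = 28971; 28971 ≡ 5 (mod 7); 5·3 ≡ 1, so inverse 3.
N/37 = 5481; 5481 ≡ 5 (mod 37); 5·15 ≡ 1, so inverse 15.
t ≡ 24·7511·11 + 11·6993·22 + 3·28971·3 + 35·5481·15 = 6813474.
6813474 mod 202797 = 121173.

121173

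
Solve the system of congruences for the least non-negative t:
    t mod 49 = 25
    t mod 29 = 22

515

From t ≡ 25 (mod 49) write t = 25 + 49s. Substituting into t ≡ 22 (mod 29) gives 49s ≡ 26 (mod 29), and since 20⁻¹ ≡ 16 (mod 29), s ≡ 10. Hence t ≡ 25 + 49·10 = 515 (mod 1421).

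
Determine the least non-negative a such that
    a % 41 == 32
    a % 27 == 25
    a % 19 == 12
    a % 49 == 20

The moduli are pairwise coprime; N = 41·27·19·49 = 1030617.
N/41 = 25137; 25137 ≡ 4 (mod 41); 4·31 ≡ 1, so inverse 31.
N/27 = 38171; 38171 ≡ 20 (mod 27); 20·23 ≡ 1, so inverse 23.
N/19 = 54243; 54243 ≡ 17 (mod 19); 17·9 ≡ 1, so inverse 9.
N/49 = 21033; 21033 ≡ 12 (mod 49); 12·45 ≡ 1, so inverse 45.
a ≡ 32·25137·31 + 25·38171·23 + 12·54243·9 + 20·21033·45 = 71672173.
71672173 mod 1030617 = 559600.

559600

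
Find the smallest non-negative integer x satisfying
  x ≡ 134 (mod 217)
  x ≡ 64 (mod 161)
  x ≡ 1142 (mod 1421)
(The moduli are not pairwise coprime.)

921950

Combine the congruences pairwise.
gcd(217, 161) = 7 and 7 | (64 − 134), so the pair is consistent; merging gives x ≡ 3606 (mod 4991), where 4991 = lcm(217, 161).
gcd(4991, 1421) = 7 and 7 | (1142 − 3606), so the pair is consistent; merging gives x ≡ 921950 (mod 1013173), where 1013173 = lcm(4991, 1421).
The solution is unique modulo lcm(217, 161, 1421) = 1013173.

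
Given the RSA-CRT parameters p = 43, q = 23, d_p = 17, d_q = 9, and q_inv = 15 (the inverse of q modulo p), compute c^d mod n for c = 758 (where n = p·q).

m₁ = c^(d_p) mod p: c ≡ 27 (mod 43), and 27^17 mod 43 = 32.
m₂ = c^(d_q) mod q: c ≡ 22 (mod 23), and 22^9 mod 23 = 22.
h = q_inv·(m₁ − m₂) mod p = 15·(32 − 22) mod 43 = 21.
m = m₂ + h·q = 22 + 21·23 = 505.

505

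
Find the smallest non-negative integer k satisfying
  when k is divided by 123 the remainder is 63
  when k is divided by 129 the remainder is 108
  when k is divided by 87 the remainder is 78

17652

gcd(123, 129) = 3 and 3 | (108 − 63), so the pair is consistent; merging gives k ≡ 1785 (mod 5289), where 5289 = lcm(123, 129).
gcd(5289, 87) = 3 and 3 | (78 − 1785), so the pair is consistent; merging gives k ≡ 17652 (mod 153381), where 153381 = lcm(5289, 87).
The solution is unique modulo lcm(123, 129, 87) = 153381.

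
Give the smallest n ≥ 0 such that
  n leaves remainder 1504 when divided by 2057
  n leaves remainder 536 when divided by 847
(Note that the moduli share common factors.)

5618

gcd(2057, 847) = 121 and 121 | (536 − 1504), so the pair is consistent; merging gives n ≡ 5618 (mod 14399), where 14399 = lcm(2057, 847).
The solution is unique modulo lcm(2057, 847) = 14399.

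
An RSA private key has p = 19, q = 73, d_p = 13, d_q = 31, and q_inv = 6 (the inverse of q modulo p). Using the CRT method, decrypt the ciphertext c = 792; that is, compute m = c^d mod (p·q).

775

m₁ = c^(d_p) mod p: c ≡ 13 (mod 19), and 13^13 mod 19 = 15.
m₂ = c^(d_q) mod q: c ≡ 62 (mod 73), and 62^31 mod 73 = 45.
h = q_inv·(m₁ − m₂) mod p = 6·(15 − 45) mod 19 = 10.
m = m₂ + h·q = 45 + 10·73 = 775.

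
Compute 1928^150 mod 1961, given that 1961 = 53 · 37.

1543

Mod 53: 1928 ≡ 20; by Fermat, exponent reduces to 150 mod 52 = 46; 20^46 ≡ 6 (mod 53).
Mod 37: 1928 ≡ 4; by Fermat, exponent reduces to 150 mod 36 = 6; 4^6 ≡ 26 (mod 37).
Combine by CRT: x ≡ 6 (mod 53), x ≡ 26 (mod 37) ⇒ x ≡ 1543 (mod 1961).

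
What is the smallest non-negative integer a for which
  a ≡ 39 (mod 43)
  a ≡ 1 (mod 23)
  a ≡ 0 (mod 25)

14100

Combine the congruences pairwise.
From a ≡ 39 (mod 43) write a = 39 + 43t. Substituting into a ≡ 1 (mod 23) gives 43t ≡ 8 (mod 23), and since 20⁻¹ ≡ 15 (mod 23), t ≡ 5. Hence a ≡ 39 + 43·5 = 254 (mod 989).
From a ≡ 254 (mod 989) write a = 254 + 989t. Substituting into a ≡ 0 (mod 25) gives 989t ≡ 21 (mod 25), and since 14⁻¹ ≡ 9 (mod 25), t ≡ 14. Hence a ≡ 254 + 989·14 = 14100 (mod 24725).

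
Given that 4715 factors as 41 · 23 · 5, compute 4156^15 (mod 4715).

1596

Mod 41: 4156 ≡ 15; 15^15 ≡ 38 (mod 41).
Mod 23: 4156 ≡ 16; 16^15 ≡ 9 (mod 23).
Mod 5: 4156 ≡ 1; by Fermat, exponent reduces to 15 mod 4 = 3; 1^3 ≡ 1 (mod 5).
Combine by CRT: x ≡ 38 (mod 41), x ≡ 9 (mod 23), x ≡ 1 (mod 5) ⇒ x ≡ 1596 (mod 4715).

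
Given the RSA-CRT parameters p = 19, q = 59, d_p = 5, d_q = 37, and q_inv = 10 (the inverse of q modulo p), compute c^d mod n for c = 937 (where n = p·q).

m₁ = c^(d_p) mod p: c ≡ 6 (mod 19), and 6^5 mod 19 = 5.
m₂ = c^(d_q) mod q: c ≡ 52 (mod 59), and 52^37 mod 59 = 30.
h = q_inv·(m₁ − m₂) mod p = 10·(5 − 30) mod 19 = 16.
m = m₂ + h·q = 30 + 16·59 = 974.

974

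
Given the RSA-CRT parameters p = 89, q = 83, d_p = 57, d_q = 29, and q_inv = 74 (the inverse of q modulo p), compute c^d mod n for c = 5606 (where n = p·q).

4627

m₁ = c^(d_p) mod p: c ≡ 88 (mod 89), and 88^57 mod 89 = 88.
m₂ = c^(d_q) mod q: c ≡ 45 (mod 83), and 45^29 mod 83 = 62.
h = q_inv·(m₁ − m₂) mod p = 74·(88 − 62) mod 89 = 55.
m = m₂ + h·q = 62 + 55·83 = 4627.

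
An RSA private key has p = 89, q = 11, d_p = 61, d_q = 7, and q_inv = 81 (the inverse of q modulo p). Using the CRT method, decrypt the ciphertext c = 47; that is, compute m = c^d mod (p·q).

m₁ = c^(d_p) mod p: c ≡ 47 (mod 89), and 47^61 mod 89 = 68.
m₂ = c^(d_q) mod q: c ≡ 3 (mod 11), and 3^7 mod 11 = 9.
h = q_inv·(m₁ − m₂) mod p = 81·(68 − 9) mod 89 = 62.
m = m₂ + h·q = 9 + 62·11 = 691.

691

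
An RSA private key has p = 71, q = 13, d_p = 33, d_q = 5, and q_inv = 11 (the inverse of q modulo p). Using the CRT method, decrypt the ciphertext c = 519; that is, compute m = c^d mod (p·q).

m₁ = c^(d_p) mod p: c ≡ 22 (mod 71), and 22^33 mod 71 = 11.
m₂ = c^(d_q) mod q: c ≡ 12 (mod 13), and 12^5 mod 13 = 12.
h = q_inv·(m₁ − m₂) mod p = 11·(11 − 12) mod 71 = 60.
m = m₂ + h·q = 12 + 60·13 = 792.

792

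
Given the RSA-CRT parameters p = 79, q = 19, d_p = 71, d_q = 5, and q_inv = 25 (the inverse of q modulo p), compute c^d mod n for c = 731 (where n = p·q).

1137

m₁ = c^(d_p) mod p: c ≡ 20 (mod 79), and 20^71 mod 79 = 31.
m₂ = c^(d_q) mod q: c ≡ 9 (mod 19), and 9^5 mod 19 = 16.
h = q_inv·(m₁ − m₂) mod p = 25·(31 − 16) mod 79 = 59.
m = m₂ + h·q = 16 + 59·19 = 1137.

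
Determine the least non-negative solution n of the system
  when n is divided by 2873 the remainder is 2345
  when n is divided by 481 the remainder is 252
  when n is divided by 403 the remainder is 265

1846811

gcd(2873, 481) = 13 and 13 | (252 − 2345), so the pair is consistent; merging gives n ≡ 39694 (mod 106301), where 106301 = lcm(2873, 481).
gcd(106301, 403) = 13 and 13 | (265 − 39694), so the pair is consistent; merging gives n ≡ 1846811 (mod 3295331), where 3295331 = lcm(106301, 403).
The solution is unique modulo lcm(2873, 481, 403) = 3295331.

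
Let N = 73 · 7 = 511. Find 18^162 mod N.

Mod 73: 18 ≡ 18; by Fermat, exponent reduces to 162 mod 72 = 18; 18^18 ≡ 1 (mod 73).
Mod 7: 18 ≡ 4; since 6 | 162, by Fermat 4^162 ≡ 1 (mod 7).
Combine by CRT: x ≡ 1 (mod 73), x ≡ 1 (mod 7) ⇒ x ≡ 1 (mod 511).

1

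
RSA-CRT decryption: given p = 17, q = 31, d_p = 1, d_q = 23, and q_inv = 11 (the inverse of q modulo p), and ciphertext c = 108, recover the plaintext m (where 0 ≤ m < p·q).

244

m₁ = c^(d_p) mod p: c ≡ 6 (mod 17), and 6^1 mod 17 = 6.
m₂ = c^(d_q) mod q: c ≡ 15 (mod 31), and 15^23 mod 31 = 27.
h = q_inv·(m₁ − m₂) mod p = 11·(6 − 27) mod 17 = 7.
m = m₂ + h·q = 27 + 7·31 = 244.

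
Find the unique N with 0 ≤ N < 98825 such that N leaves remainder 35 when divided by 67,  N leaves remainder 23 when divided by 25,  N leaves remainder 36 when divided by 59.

14373

The moduli are pairwise coprime; M = 67·25·59 = 98825.
M/67 = 1475; 1475 ≡ 1 (mod 67), inverse 1.
M/25 = 3953; 3953 ≡ 3 (mod 25); 3·17 ≡ 1, so inverse 17.
M/59 = 1675; 1675 ≡ 23 (mod 59); 23·18 ≡ 1, so inverse 18.
N ≡ 35·1475·1 + 23·3953·17 + 36·1675·18 = 2682648.
2682648 mod 98825 = 14373.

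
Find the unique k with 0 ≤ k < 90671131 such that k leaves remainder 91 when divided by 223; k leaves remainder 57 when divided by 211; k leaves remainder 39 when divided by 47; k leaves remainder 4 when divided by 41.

From k ≡ 91 (mod 223) write k = 91 + 223t. Substituting into k ≡ 57 (mod 211) gives 223t ≡ 177 (mod 211), and since 12⁻¹ ≡ 88 (mod 211), t ≡ 173. Hence k ≡ 91 + 223·173 = 38670 (mod 47053).
From k ≡ 38670 (mod 47053) write k = 38670 + 47053t. Substituting into k ≡ 39 (mod 47) gives 47053t ≡ 3 (mod 47), and since 6⁻¹ ≡ 8 (mod 47), t ≡ 24. Hence k ≡ 38670 + 47053·24 = 1167942 (mod 2211491).
From k ≡ 1167942 (mod 2211491) write k = 1167942 + 2211491t. Substituting into k ≡ 4 (mod 41) gives 2211491t ≡ 29 (mod 41), and since 33⁻¹ ≡ 5 (mod 41), t ≡ 22. Hence k ≡ 1167942 + 2211491·22 = 49820744 (mod 90671131).

49820744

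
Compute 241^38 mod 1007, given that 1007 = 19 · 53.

Mod 19: 241 ≡ 13; by Fermat, exponent reduces to 38 mod 18 = 2; 13^2 ≡ 17 (mod 19).
Mod 53: 241 ≡ 29; 29^38 ≡ 42 (mod 53).
Combine by CRT: x ≡ 17 (mod 19), x ≡ 42 (mod 53) ⇒ x ≡ 625 (mod 1007).

625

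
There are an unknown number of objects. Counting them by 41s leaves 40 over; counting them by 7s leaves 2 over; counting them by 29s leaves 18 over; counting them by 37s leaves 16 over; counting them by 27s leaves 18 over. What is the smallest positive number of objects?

1689732

The moduli are pairwise coprime; M = 41·7·29·37·27 = 8314677.
M/41 = 202797; 202797 ≡ 11 (mod 41); 11·15 ≡ 1, so inverse 15.
M/7 = 1187811; 1187811 ≡ 2 (mod 7); 2·4 ≡ 1, so inverse 4.
M/29 = 286713; 286713 ≡ 19 (mod 29); 19·26 ≡ 1, so inverse 26.
M/37 = 224721; 224721 ≡ 20 (mod 37); 20·13 ≡ 1, so inverse 13.
M/27 = 307951; 307951 ≡ 16 (mod 27); 16·22 ≡ 1, so inverse 22.
N ≡ 40·202797·15 + 2·1187811·4 + 18·286713·26 + 16·224721·13 + 18·307951·22 = 434052936.
434052936 mod 8314677 = 1689732.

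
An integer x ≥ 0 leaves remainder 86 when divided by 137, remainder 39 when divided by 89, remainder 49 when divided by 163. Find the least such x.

952784

The moduli are pairwise coprime; N = 137·89·163 = 1987459.
N/137 = 14507; 14507 ≡ 122 (mod 137); 122·73 ≡ 1, so inverse 73.
N/89 = 22331; 22331 ≡ 81 (mod 89); 81·11 ≡ 1, so inverse 11.
N/163 = 12193; 12193 ≡ 131 (mod 163); 131·56 ≡ 1, so inverse 56.
x ≡ 86·14507·73 + 39·22331·11 + 49·12193·56 = 134112537.
134112537 mod 1987459 = 952784.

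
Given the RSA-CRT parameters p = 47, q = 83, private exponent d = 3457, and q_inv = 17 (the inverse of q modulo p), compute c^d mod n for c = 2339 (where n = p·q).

d_p = d mod (p−1) = 3457 mod 46 = 7; d_q = d mod (q−1) = 13.
m₁ = c^(d_p) mod p: c ≡ 36 (mod 47), and 36^7 mod 47 = 16.
m₂ = c^(d_q) mod q: c ≡ 15 (mod 83), and 15^13 mod 83 = 34.
h = q_inv·(m₁ − m₂) mod p = 17·(16 − 34) mod 47 = 23.
m = m₂ + h·q = 34 + 23·83 = 1943.

1943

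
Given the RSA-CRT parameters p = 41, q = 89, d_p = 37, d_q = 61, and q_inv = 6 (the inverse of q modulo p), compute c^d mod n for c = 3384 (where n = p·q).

m₁ = c^(d_p) mod p: c ≡ 22 (mod 41), and 22^37 mod 41 = 17.
m₂ = c^(d_q) mod q: c ≡ 2 (mod 89), and 2^61 mod 89 = 64.
h = q_inv·(m₁ − m₂) mod p = 6·(17 − 64) mod 41 = 5.
m = m₂ + h·q = 64 + 5·89 = 509.

509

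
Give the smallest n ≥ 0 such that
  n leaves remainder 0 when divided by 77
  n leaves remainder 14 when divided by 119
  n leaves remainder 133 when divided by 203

gcd(77, 119) = 7 and 7 | (14 − 0), so the pair is consistent; merging gives n ≡ 847 (mod 1309), where 1309 = lcm(77, 119).
gcd(1309, 203) = 7 and 7 | (133 − 847), so the pair is consistent; merging gives n ≡ 13937 (mod 37961), where 37961 = lcm(1309, 203).
The solution is unique modulo lcm(77, 119, 203) = 37961.

13937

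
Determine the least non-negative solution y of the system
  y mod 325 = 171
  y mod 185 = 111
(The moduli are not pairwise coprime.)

gcd(325, 185) = 5 and 5 | (111 − 171), so the pair is consistent; merging gives y ≡ 8621 (mod 12025), where 12025 = lcm(325, 185).
The solution is unique modulo lcm(325, 185) = 12025.

8621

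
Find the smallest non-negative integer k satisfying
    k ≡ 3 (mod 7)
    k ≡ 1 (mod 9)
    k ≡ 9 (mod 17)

From k ≡ 3 (mod 7) write k = 3 + 7t. Substituting into k ≡ 1 (mod 9) gives 7t ≡ 7 (mod 9), and since 7⁻¹ ≡ 4 (mod 9), t ≡ 1. Hence k ≡ 3 + 7·1 = 10 (mod 63).
From k ≡ 10 (mod 63) write k = 10 + 63t. Substituting into k ≡ 9 (mod 17) gives 63t ≡ 16 (mod 17), and since 12⁻¹ ≡ 10 (mod 17), t ≡ 7. Hence k ≡ 10 + 63·7 = 451 (mod 1071).

451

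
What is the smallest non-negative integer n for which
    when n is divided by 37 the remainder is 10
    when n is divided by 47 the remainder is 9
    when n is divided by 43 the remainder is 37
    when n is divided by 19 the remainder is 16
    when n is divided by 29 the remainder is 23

Combine the congruences pairwise.
From n ≡ 10 (mod 37) write n = 10 + 37t. Substituting into n ≡ 9 (mod 47) gives 37t ≡ 46 (mod 47), and since 37⁻¹ ≡ 14 (mod 47), t ≡ 33. Hence n ≡ 10 + 37·33 = 1231 (mod 1739).
From n ≡ 1231 (mod 1739) write n = 1231 + 1739t. Substituting into n ≡ 37 (mod 43) gives 1739t ≡ 10 (mod 43), and since 19⁻¹ ≡ 34 (mod 43), t ≡ 39. Hence n ≡ 1231 + 1739·39 = 69052 (mod 74777).
From n ≡ 69052 (mod 74777) write n = 69052 + 74777t. Substituting into n ≡ 16 (mod 19) gives 74777t ≡ 10 (mod 19), and since 12⁻¹ ≡ 8 (mod 19), t ≡ 4. Hence n ≡ 69052 + 74777·4 = 368160 (mod 1420763).
From n ≡ 368160 (mod 1420763) write n = 368160 + 1420763t. Substituting into n ≡ 23 (mod 29) gives 1420763t ≡ 18 (mod 29), and since 24⁻¹ ≡ 23 (mod 29), t ≡ 8. Hence n ≡ 368160 + 1420763·8 = 11734264 (mod 41202127).

11734264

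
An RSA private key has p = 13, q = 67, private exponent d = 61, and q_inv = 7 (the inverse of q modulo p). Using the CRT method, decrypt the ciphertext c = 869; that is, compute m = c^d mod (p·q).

d_p = d mod (p−1) = 61 mod 12 = 1; d_q = d mod (q−1) = 61.
m₁ = c^(d_p) mod p: c ≡ 11 (mod 13), and 11^1 mod 13 = 11.
m₂ = c^(d_q) mod q: c ≡ 65 (mod 67), and 65^61 mod 67 = 23.
h = q_inv·(m₁ − m₂) mod p = 7·(11 − 23) mod 13 = 7.
m = m₂ + h·q = 23 + 7·67 = 492.

492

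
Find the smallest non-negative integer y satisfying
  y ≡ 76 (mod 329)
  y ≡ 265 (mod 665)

13565

Combine the congruences pairwise.
gcd(329, 665) = 7 and 7 | (265 − 76), so the pair is consistent; merging gives y ≡ 13565 (mod 31255), where 31255 = lcm(329, 665).
The solution is unique modulo lcm(329, 665) = 31255.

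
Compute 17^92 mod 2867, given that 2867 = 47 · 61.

Mod 47: 17 ≡ 17; since 46 | 92, by Fermat 17^92 ≡ 1 (mod 47).
Mod 61: 17 ≡ 17; by Fermat, exponent reduces to 92 mod 60 = 32; 17^32 ≡ 16 (mod 61).
Combine by CRT: x ≡ 1 (mod 47), x ≡ 16 (mod 61) ⇒ x ≡ 565 (mod 2867).

565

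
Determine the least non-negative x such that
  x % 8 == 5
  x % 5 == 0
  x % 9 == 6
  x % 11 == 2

Combine the congruences pairwise.
From x ≡ 5 (mod 8) write x = 5 + 8t. Substituting into x ≡ 0 (mod 5) gives 8t ≡ 0 (mod 5), and since 3⁻¹ ≡ 2 (mod 5), t ≡ 0. Hence x ≡ 5 + 8·0 = 5 (mod 40).
From x ≡ 5 (mod 40) write x = 5 + 40t. Substituting into x ≡ 6 (mod 9) gives 40t ≡ 1 (mod 9), and since 4⁻¹ ≡ 7 (mod 9), t ≡ 7. Hence x ≡ 5 + 40·7 = 285 (mod 360).
From x ≡ 285 (mod 360) write x = 285 + 360t. Substituting into x ≡ 2 (mod 11) gives 360t ≡ 3 (mod 11), and since 8⁻¹ ≡ 7 (mod 11), t ≡ 10. Hence x ≡ 285 + 360·10 = 3885 (mod 3960).

3885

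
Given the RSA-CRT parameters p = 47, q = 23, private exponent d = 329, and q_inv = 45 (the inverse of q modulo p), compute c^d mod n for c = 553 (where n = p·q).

d_p = d mod (p−1) = 329 mod 46 = 7; d_q = d mod (q−1) = 21.
m₁ = c^(d_p) mod p: c ≡ 36 (mod 47), and 36^7 mod 47 = 16.
m₂ = c^(d_q) mod q: c ≡ 1 (mod 23), and 1^21 mod 23 = 1.
h = q_inv·(m₁ − m₂) mod p = 45·(16 − 1) mod 47 = 17.
m = m₂ + h·q = 1 + 17·23 = 392.

392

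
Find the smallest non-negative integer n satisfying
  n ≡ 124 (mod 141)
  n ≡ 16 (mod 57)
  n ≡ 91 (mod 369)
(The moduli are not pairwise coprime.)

313003

gcd(141, 57) = 3 and 3 | (16 − 124), so the pair is consistent; merging gives n ≡ 2239 (mod 2679), where 2679 = lcm(141, 57).
gcd(2679, 369) = 3 and 3 | (91 − 2239), so the pair is consistent; merging gives n ≡ 313003 (mod 329517), where 329517 = lcm(2679, 369).
The solution is unique modulo lcm(141, 57, 369) = 329517.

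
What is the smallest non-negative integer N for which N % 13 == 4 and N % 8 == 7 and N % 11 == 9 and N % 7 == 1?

7687

The moduli are pairwise coprime; M = 13·8·11·7 = 8008.
M/13 = 616; 616 ≡ 5 (mod 13); 5·8 ≡ 1, so inverse 8.
M/8 = 1001; 1001 ≡ 1 (mod 8), inverse 1.
M/11 = 728; 728 ≡ 2 (mod 11); 2·6 ≡ 1, so inverse 6.
M/7 = 1144; 1144 ≡ 3 (mod 7); 3·5 ≡ 1, so inverse 5.
N ≡ 4·616·8 + 7·1001·1 + 9·728·6 + 1·1144·5 = 71751.
71751 mod 8008 = 7687.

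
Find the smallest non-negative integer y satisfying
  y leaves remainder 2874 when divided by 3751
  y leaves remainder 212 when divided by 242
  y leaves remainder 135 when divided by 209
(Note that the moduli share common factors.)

gcd(3751, 242) = 121 and 121 | (212 − 2874), so the pair is consistent; merging gives y ≡ 2874 (mod 7502), where 7502 = lcm(3751, 242).
gcd(7502, 209) = 11 and 11 | (135 − 2874), so the pair is consistent; merging gives y ≡ 10376 (mod 142538), where 142538 = lcm(7502, 209).
The solution is unique modulo lcm(3751, 242, 209) = 142538.

10376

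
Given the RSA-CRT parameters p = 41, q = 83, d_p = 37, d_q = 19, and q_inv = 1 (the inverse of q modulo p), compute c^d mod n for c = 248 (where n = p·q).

3070

m₁ = c^(d_p) mod p: c ≡ 2 (mod 41), and 2^37 mod 41 = 36.
m₂ = c^(d_q) mod q: c ≡ 82 (mod 83), and 82^19 mod 83 = 82.
h = q_inv·(m₁ − m₂) mod p = 1·(36 − 82) mod 41 = 36.
m = m₂ + h·q = 82 + 36·83 = 3070.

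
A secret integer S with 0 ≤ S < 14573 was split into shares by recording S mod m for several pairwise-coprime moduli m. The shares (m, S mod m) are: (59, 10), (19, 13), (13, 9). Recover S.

659

The moduli are pairwise coprime; N = 59·19·13 = 14573.
N/59 = 247; 247 ≡ 11 (mod 59); 11·43 ≡ 1, so inverse 43.
N/19 = 767; 767 ≡ 7 (mod 19); 7·11 ≡ 1, so inverse 11.
N/13 = 1121; 1121 ≡ 3 (mod 13); 3·9 ≡ 1, so inverse 9.
S ≡ 10·247·43 + 13·767·11 + 9·1121·9 = 306692.
306692 mod 14573 = 659.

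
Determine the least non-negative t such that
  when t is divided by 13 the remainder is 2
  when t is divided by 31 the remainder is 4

Combine the congruences pairwise.
From t ≡ 2 (mod 13) write t = 2 + 13s. Substituting into t ≡ 4 (mod 31) gives 13s ≡ 2 (mod 31), and since 13⁻¹ ≡ 12 (mod 31), s ≡ 24. Hence t ≡ 2 + 13·24 = 314 (mod 403).

314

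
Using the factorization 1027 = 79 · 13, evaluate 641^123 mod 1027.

Mod 79: 641 ≡ 9; by Fermat, exponent reduces to 123 mod 78 = 45; 9^45 ≡ 8 (mod 79).
Mod 13: 641 ≡ 4; by Fermat, exponent reduces to 123 mod 12 = 3; 4^3 ≡ 12 (mod 13).
Combine by CRT: x ≡ 8 (mod 79), x ≡ 12 (mod 13) ⇒ x ≡ 324 (mod 1027).

324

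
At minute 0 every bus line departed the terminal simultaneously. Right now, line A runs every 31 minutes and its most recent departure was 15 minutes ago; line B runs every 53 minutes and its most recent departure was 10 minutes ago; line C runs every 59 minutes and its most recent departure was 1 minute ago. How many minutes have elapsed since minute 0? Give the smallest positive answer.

The moduli are pairwise coprime; N = 31·53·59 = 96937.
N/31 = 3127; 3127 ≡ 27 (mod 31); 27·23 ≡ 1, so inverse 23.
N/53 = 1829; 1829 ≡ 27 (mod 53); 27·2 ≡ 1, so inverse 2.
N/59 = 1643; 1643 ≡ 50 (mod 59); 50·13 ≡ 1, so inverse 13.
t ≡ 15·3127·23 + 10·1829·2 + 1·1643·13 = 1136754.
1136754 mod 96937 = 70447.

70447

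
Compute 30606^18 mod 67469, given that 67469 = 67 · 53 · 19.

Mod 67: 30606 ≡ 54; 54^18 ≡ 9 (mod 67).
Mod 53: 30606 ≡ 25; 25^18 ≡ 49 (mod 53).
Mod 19: 30606 ≡ 16; since 18 | 18, by Fermat 16^18 ≡ 1 (mod 19).
Combine by CRT: x ≡ 9 (mod 67), x ≡ 49 (mod 53), x ≡ 1 (mod 19) ⇒ x ≡ 65133 (mod 67469).

65133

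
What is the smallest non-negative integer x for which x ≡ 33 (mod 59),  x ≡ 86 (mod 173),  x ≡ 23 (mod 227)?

1342047

The moduli are pairwise coprime; N = 59·173·227 = 2316989.
N/59 = 39271; 39271 ≡ 36 (mod 59); 36·41 ≡ 1, so inverse 41.
N/173 = 13393; 13393 ≡ 72 (mod 173); 72·161 ≡ 1, so inverse 161.
N/227 = 10207; 10207 ≡ 219 (mod 227); 219·85 ≡ 1, so inverse 85.
x ≡ 33·39271·41 + 86·13393·161 + 23·10207·85 = 258527826.
258527826 mod 2316989 = 1342047.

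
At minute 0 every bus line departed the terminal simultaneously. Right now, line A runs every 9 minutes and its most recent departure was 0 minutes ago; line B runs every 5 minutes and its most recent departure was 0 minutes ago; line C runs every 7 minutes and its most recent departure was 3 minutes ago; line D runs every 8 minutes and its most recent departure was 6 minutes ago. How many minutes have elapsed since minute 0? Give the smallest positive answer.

990

From t ≡ 0 (mod 9) write t = 0 + 9s. Substituting into t ≡ 0 (mod 5) gives 9s ≡ 0 (mod 5), and since 4⁻¹ ≡ 4 (mod 5), s ≡ 0. Hence t ≡ 0 + 9·0 = 0 (mod 45).
From t ≡ 0 (mod 45) write t = 0 + 45s. Substituting into t ≡ 3 (mod 7) gives 45s ≡ 3 (mod 7), and since 3⁻¹ ≡ 5 (mod 7), s ≡ 1. Hence t ≡ 0 + 45·1 = 45 (mod 315).
From t ≡ 45 (mod 315) write t = 45 + 315s. Substituting into t ≡ 6 (mod 8) gives 315s ≡ 1 (mod 8), and since 3⁻¹ ≡ 3 (mod 8), s ≡ 3. Hence t ≡ 45 + 315·3 = 990 (mod 2520).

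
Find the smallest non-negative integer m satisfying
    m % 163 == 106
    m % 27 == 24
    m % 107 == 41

30750

The moduli are pairwise coprime; N = 163·27·107 = 470907.
N/163 = 2889; 2889 ≡ 118 (mod 163); 118·134 ≡ 1, so inverse 134.
N/27 = 17441; 17441 ≡ 26 (mod 27); 26·26 ≡ 1, so inverse 26.
N/107 = 4401; 4401 ≡ 14 (mod 107); 14·23 ≡ 1, so inverse 23.
m ≡ 106·2889·134 + 24·17441·26 + 41·4401·23 = 56068683.
56068683 mod 470907 = 30750.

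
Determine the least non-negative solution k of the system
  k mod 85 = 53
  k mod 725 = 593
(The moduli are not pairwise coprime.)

gcd(85, 725) = 5 and 5 | (593 − 53), so the pair is consistent; merging gives k ≡ 4218 (mod 12325), where 12325 = lcm(85, 725).
The solution is unique modulo lcm(85, 725) = 12325.

4218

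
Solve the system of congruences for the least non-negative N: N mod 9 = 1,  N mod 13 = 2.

28

From N ≡ 1 (mod 9) write N = 1 + 9t. Substituting into N ≡ 2 (mod 13) gives 9t ≡ 1 (mod 13), and since 9⁻¹ ≡ 3 (mod 13), t ≡ 3. Hence N ≡ 1 + 9·3 = 28 (mod 117).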